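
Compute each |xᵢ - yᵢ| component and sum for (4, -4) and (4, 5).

Σ|x_i - y_i| = |4 - 4| + |-4 - 5| = 0 + 9 = 9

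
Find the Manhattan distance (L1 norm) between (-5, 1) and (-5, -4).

Σ|x_i - y_i| = |-5 - (-5)| + |1 - (-4)| = 0 + 5 = 5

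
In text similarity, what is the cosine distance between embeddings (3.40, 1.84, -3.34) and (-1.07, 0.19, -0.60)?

With u = (3.40, 1.84, -3.34), v = (-1.07, 0.19, -0.60):
u·v = 3.4·(-1.07) + 1.84·0.19 + (-3.34)·(-0.6) = (-3.638) + 0.3496 + 2.004 = -1.2844.
|u| = √(3.4² + 1.84² + (-3.34)²) = √(11.56 + 3.3856 + 11.1556) = √26.1012, |v| = √((-1.07)² + 0.19² + (-0.6)²) = √(1.1449 + 0.0361 + 0.36) = √1.541.
cos θ = (u·v)/(|u||v|) = -1.2844/(√26.1012·√1.541) ≈ -0.2025
Cosine distance = 1 - cos θ ≈ 1 - (-0.2025) = 1.2025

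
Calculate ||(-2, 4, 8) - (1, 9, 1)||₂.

√(Σ(x_i - y_i)²) = √((-2 - 1)² + (4 - 9)² + (8 - 1)²)
= √((-3)² + (-5)² + 7²) = √(9 + 25 + 49) = √83 ≈ 9.1104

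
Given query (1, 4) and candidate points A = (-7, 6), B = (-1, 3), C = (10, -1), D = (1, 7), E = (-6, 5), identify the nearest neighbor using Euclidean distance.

Distances: d(A) ≈ 8.2462, d(B) ≈ 2.2361, d(C) ≈ 10.2956, d(D) = 3, d(E) ≈ 7.0711. Nearest: B = (-1, 3) with distance 2.2361.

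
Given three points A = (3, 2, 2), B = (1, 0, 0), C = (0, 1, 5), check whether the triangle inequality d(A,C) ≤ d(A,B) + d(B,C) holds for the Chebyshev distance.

d(A,B) = max(2, 2, 2) = 2, d(B,C) = max(1, 1, 5) = 5, d(A,C) = max(3, 1, 3) = 3.
d(A,C) = 3 ≤ 2 + 5 = 7. Triangle inequality is satisfied.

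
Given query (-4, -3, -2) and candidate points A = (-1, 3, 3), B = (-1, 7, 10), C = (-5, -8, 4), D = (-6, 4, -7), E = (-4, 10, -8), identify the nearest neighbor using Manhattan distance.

Distances: d(A) = 14, d(B) = 25, d(C) = 12, d(D) = 14, d(E) = 19. Nearest: C = (-5, -8, 4) with distance 12.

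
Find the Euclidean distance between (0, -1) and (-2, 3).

√(Σ(x_i - y_i)²) = √((0 - (-2))² + (-1 - 3)²)
= √(2² + (-4)²) = √(4 + 16) = √20 ≈ 4.4721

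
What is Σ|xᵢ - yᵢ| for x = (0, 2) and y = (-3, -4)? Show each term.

Σ|x_i - y_i| = |0 - (-3)| + |2 - (-4)| = 3 + 6 = 9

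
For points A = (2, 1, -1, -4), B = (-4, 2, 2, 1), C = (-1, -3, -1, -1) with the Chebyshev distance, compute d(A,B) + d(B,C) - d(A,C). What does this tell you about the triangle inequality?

d(A,B) = max(6, 1, 3, 5) = 6, d(B,C) = max(3, 5, 3, 2) = 5, d(A,C) = max(3, 4, 0, 3) = 4.
d(A,B) + d(B,C) - d(A,C) = 6 + 5 - 4 = 11 - 4 = 7. This is ≥ 0, so the triangle inequality holds for these points.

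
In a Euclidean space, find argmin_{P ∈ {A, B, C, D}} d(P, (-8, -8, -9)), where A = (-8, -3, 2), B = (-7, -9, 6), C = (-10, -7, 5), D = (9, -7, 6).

Distances: d(A) ≈ 12.083, d(B) ≈ 15.0665, d(C) ≈ 14.1774, d(D) ≈ 22.6936. Nearest: A = (-8, -3, 2) with distance 12.083.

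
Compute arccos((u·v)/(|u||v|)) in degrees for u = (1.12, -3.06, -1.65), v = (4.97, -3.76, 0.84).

With u = (1.12, -3.06, -1.65), v = (4.97, -3.76, 0.84):
u·v = 1.12·4.97 + (-3.06)·(-3.76) + (-1.65)·0.84 = 5.5664 + 11.5056 + (-1.386) = 15.686.
|u| = √(1.12² + (-3.06)² + (-1.65)²) = √(1.2544 + 9.3636 + 2.7225) = √13.3405, |v| = √(4.97² + (-3.76)² + 0.84²) = √(24.7009 + 14.1376 + 0.7056) = √39.5441.
cos θ = (u·v)/(|u||v|) = 15.686/(√13.3405·√39.5441) ≈ 0.682944
θ = arccos(0.682944) ≈ 46.93°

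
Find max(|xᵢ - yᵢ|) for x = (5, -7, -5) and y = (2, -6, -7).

max(|x_i - y_i|) = max(|5 - 2|, |-7 - (-6)|, |-5 - (-7)|) = max(3, 1, 2) = 3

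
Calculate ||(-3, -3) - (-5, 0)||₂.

√(Σ(x_i - y_i)²) = √((-3 - (-5))² + (-3 - 0)²)
= √(2² + (-3)²) = √(4 + 9) = √13 ≈ 3.6056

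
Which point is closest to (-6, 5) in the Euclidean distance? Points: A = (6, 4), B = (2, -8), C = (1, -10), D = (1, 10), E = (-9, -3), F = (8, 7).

Distances: d(A) ≈ 12.0416, d(B) ≈ 15.2643, d(C) ≈ 16.5529, d(D) ≈ 8.6023, d(E) ≈ 8.544, d(F) ≈ 14.1421. Nearest: E = (-9, -3) with distance 8.544.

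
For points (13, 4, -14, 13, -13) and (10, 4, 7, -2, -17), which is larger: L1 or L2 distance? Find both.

L1 = |13 - 10| + |4 - 4| + |-14 - 7| + |13 - (-2)| + |-13 - (-17)| = 3 + 0 + 21 + 15 + 4 = 43
L2 = √(3² + 0² + 21² + 15² + 4²) = √691 ≈ 26.2869
L1 ≥ L2 always (equality iff movement is along one axis); L1 > L2 here.
Ratio L1/L2 = 43/√691 ≈ 1.6358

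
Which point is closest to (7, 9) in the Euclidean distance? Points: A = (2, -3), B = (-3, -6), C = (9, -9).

Distances: d(A) = 13, d(B) ≈ 18.0278, d(C) ≈ 18.1108. Nearest: A = (2, -3) with distance 13.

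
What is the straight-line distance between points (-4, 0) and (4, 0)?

√(Σ(x_i - y_i)²) = √((-4 - 4)² + (0 - 0)²)
= √((-8)² + 0²) = √(64 + 0) = √64 = 8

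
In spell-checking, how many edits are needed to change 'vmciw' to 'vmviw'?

Let D[i][j] be the edit distance between the first i characters of 'vmciw' and the first j characters of 'vmviw', with D[i][0] = i, D[0][j] = j, and D[i][j] = D[i-1][j-1] if the characters match, else 1 + min(D[i-1][j], D[i][j-1], D[i-1][j-1]). Filling the table (rows: prefixes of 'vmciw', columns: prefixes of 'vmviw'):
     ε  v  m  v  i  w
  ε  0  1  2  3  4  5
  v  1  0  1  2  3  4
  m  2  1  0  1  2  3
  c  3  2  1  1  2  3
  i  4  3  2  2  1  2
  w  5  4  3  3  2  1
The bottom-right entry gives D[5][5] = 1, so no sequence of fewer than 1 edit works. Backtracking through the table gives one optimal edit sequence (1 edit):
  vmciw → vmviw (sub c→v @3)
Edit distance = 1.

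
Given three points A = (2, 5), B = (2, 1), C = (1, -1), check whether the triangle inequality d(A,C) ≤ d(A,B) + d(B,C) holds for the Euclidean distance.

d(A,B) = √(0² + 4²) = √16 = 4, d(B,C) = √(1² + 2²) = √5 ≈ 2.2361, d(A,C) = √(1² + 6²) = √37 ≈ 6.0828.
d(A,C) ≈ 6.0828 ≤ 4 + 2.2361 = 6.2361. Triangle inequality is satisfied.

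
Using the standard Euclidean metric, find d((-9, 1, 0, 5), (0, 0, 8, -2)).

√(Σ(x_i - y_i)²) = √((-9 - 0)² + (1 - 0)² + (0 - 8)² + (5 - (-2))²)
= √((-9)² + 1² + (-8)² + 7²) = √(81 + 1 + 64 + 49) = √195 ≈ 13.9642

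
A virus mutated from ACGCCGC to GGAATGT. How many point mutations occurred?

Differing positions: 1, 2, 3, 4, 5, 7. Hamming distance = 6.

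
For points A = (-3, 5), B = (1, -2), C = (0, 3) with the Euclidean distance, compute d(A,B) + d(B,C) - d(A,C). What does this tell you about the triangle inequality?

d(A,B) = √(4² + 7²) = √65 ≈ 8.0623, d(B,C) = √(1² + 5²) = √26 ≈ 5.099, d(A,C) = √(3² + 2²) = √13 ≈ 3.6056.
d(A,B) + d(B,C) - d(A,C) = 8.0623 + 5.099 - 3.6056 = 13.1613 - 3.6056 = 9.5557 (to 4 decimal places). This is ≥ 0, so the triangle inequality holds for these points.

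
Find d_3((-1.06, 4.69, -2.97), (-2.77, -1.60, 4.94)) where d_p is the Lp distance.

(Σ|x_i - y_i|^3)^(1/3) = (|-1.06 - (-2.77)|^3 + |4.69 - (-1.6)|^3 + |-2.97 - 4.94|^3)^(1/3)
= (1.71^3 + 6.29^3 + 7.91^3)^(1/3) ≈ (5.0002 + 248.8582 + 494.9137)^(1/3) = (748.7721)^(1/3) ≈ 9.0806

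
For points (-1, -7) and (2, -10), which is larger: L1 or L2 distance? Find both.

L1 = |-1 - 2| + |-7 - (-10)| = 3 + 3 = 6
L2 = √(3² + 3²) = √18 ≈ 4.2426
L1 ≥ L2 always (equality iff movement is along one axis); L1 > L2 here.
Ratio L1/L2 = 6/√18 ≈ 1.4142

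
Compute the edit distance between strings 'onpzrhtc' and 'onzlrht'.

Let D[i][j] be the edit distance between the first i characters of 'onpzrhtc' and the first j characters of 'onzlrht', with D[i][0] = i, D[0][j] = j, and D[i][j] = D[i-1][j-1] if the characters match, else 1 + min(D[i-1][j], D[i][j-1], D[i-1][j-1]). Filling the table (rows: prefixes of 'onpzrhtc', columns: prefixes of 'onzlrht'):
     ε  o  n  z  l  r  h  t
  ε  0  1  2  3  4  5  6  7
  o  1  0  1  2  3  4  5  6
  n  2  1  0  1  2  3  4  5
  p  3  2  1  1  2  3  4  5
  z  4  3  2  1  2  3  4  5
  r  5  4  3  2  2  2  3  4
  h  6  5  4  3  3  3  2  3
  t  7  6  5  4  4  4  3  2
  c  8  7  6  5  5  5  4  3
The bottom-right entry gives D[8][7] = 3, so no sequence of fewer than 3 edits works. Backtracking through the table gives one optimal edit sequence (3 edits):
  onpzrhtc → onzzrhtc (sub p→z @3)
  onzzrhtc → onzlrhtc (sub z→l @4)
  onzlrhtc → onzlrht (del c @8)
Edit distance = 3.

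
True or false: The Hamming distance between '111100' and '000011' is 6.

Differing positions: 1, 2, 3, 4, 5, 6. Hamming distance = 6, so the claim is true.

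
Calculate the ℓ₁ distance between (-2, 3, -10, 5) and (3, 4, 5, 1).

Σ|x_i - y_i| = |-2 - 3| + |3 - 4| + |-10 - 5| + |5 - 1| = 5 + 1 + 15 + 4 = 25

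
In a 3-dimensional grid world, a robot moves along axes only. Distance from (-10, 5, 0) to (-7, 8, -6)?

Σ|x_i - y_i| = |-10 - (-7)| + |5 - 8| + |0 - (-6)| = 3 + 3 + 6 = 12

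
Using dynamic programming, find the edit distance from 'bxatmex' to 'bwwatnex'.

Let D[i][j] be the edit distance between the first i characters of 'bxatmex' and the first j characters of 'bwwatnex', with D[i][0] = i, D[0][j] = j, and D[i][j] = D[i-1][j-1] if the characters match, else 1 + min(D[i-1][j], D[i][j-1], D[i-1][j-1]). Filling the table (rows: prefixes of 'bxatmex', columns: prefixes of 'bwwatnex'):
     ε  b  w  w  a  t  n  e  x
  ε  0  1  2  3  4  5  6  7  8
  b  1  0  1  2  3  4  5  6  7
  x  2  1  1  2  3  4  5  6  6
  a  3  2  2  2  2  3  4  5  6
  t  4  3  3  3  3  2  3  4  5
  m  5  4  4  4  4  3  3  4  5
  e  6  5  5  5  5  4  4  3  4
  x  7  6  6  6  6  5  5  4  3
The bottom-right entry gives D[7][8] = 3, so no sequence of fewer than 3 edits works. Backtracking through the table gives one optimal edit sequence (3 edits):
  bxatmex → bwxatmex (ins w @2)
  bwxatmex → bwwatmex (sub x→w @3)
  bwwatmex → bwwatnex (sub m→n @6)
Edit distance = 3.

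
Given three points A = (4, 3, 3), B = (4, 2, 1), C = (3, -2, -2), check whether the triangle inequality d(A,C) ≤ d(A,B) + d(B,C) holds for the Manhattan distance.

d(A,B) = 0 + 1 + 2 = 3, d(B,C) = 1 + 4 + 3 = 8, d(A,C) = 1 + 5 + 5 = 11.
d(A,C) = 11 ≤ 3 + 8 = 11. Triangle inequality is satisfied.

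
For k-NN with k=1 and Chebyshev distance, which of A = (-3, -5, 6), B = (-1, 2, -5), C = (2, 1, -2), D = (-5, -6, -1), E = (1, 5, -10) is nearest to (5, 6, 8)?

Distances: d(A) = 11, d(B) = 13, d(C) = 10, d(D) = 12, d(E) = 18. Nearest: C = (2, 1, -2) with distance 10.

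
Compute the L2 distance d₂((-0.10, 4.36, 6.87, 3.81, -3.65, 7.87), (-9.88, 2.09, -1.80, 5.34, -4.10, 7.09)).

√(Σ(x_i - y_i)²) = √((-0.1 - (-9.88))² + (4.36 - 2.09)² + (6.87 - (-1.8))² + (3.81 - 5.34)² + (-3.65 - (-4.1))² + (7.87 - 7.09)²)
= √(9.78² + 2.27² + 8.67² + (-1.53)² + 0.45² + 0.78²) = √(95.6484 + 5.1529 + 75.1689 + 2.3409 + 0.2025 + 0.6084) = √179.122 ≈ 13.3836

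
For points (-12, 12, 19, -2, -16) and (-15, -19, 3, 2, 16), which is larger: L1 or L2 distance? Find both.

L1 = |-12 - (-15)| + |12 - (-19)| + |19 - 3| + |-2 - 2| + |-16 - 16| = 3 + 31 + 16 + 4 + 32 = 86
L2 = √(3² + 31² + 16² + 4² + 32²) = √2266 ≈ 47.6025
L1 ≥ L2 always (equality iff movement is along one axis); L1 > L2 here.
Ratio L1/L2 = 86/√2266 ≈ 1.8066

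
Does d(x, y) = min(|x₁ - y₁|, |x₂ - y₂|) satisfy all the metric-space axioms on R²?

No. d fails identity of indiscernibles: take x = (-3, 0) and y = (-3, 9). Then d(x,y) = min(|-3 - (-3)|, |0 - 9|) = min(0, 9) = 0, yet x ≠ y.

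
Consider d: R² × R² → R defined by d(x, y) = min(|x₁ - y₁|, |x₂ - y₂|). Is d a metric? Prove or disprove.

No. d fails identity of indiscernibles: take x = (-3, 0) and y = (-3, 1). Then d(x,y) = min(|-3 - (-3)|, |0 - 1|) = min(0, 1) = 0, yet x ≠ y.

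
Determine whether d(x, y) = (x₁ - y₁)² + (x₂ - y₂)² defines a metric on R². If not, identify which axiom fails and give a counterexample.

No. The squared Euclidean distance fails the triangle inequality. Counterexample: x = (0, 0), y = (2, 1), z = (4, 2). d(x,z) = 4² + 2² = 20, but d(x,y) + d(y,z) = (2² + 1²) + (2² + 1²) = 5 + 5 = 10. Since 20 > 10, the triangle inequality is violated. (Note: √d, the ordinary Euclidean distance, IS a metric.)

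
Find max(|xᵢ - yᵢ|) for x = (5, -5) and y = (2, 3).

max(|x_i - y_i|) = max(|5 - 2|, |-5 - 3|) = max(3, 8) = 8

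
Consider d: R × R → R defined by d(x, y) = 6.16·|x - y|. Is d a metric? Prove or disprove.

Yes. Since |x - y| is a metric on R and 6.16 > 0, the positive scalar multiple 6.16·|x - y| is also a metric: scaling by a positive constant preserves non-negativity, identity (d=0 ⟺ |x-y|=0 ⟺ x=y), symmetry, and the triangle inequality.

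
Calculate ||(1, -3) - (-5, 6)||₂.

√(Σ(x_i - y_i)²) = √((1 - (-5))² + (-3 - 6)²)
= √(6² + (-9)²) = √(36 + 81) = √117 ≈ 10.8167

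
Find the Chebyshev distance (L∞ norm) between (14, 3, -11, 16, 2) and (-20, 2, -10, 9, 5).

max(|x_i - y_i|) = max(|14 - (-20)|, |3 - 2|, |-11 - (-10)|, |16 - 9|, |2 - 5|) = max(34, 1, 1, 7, 3) = 34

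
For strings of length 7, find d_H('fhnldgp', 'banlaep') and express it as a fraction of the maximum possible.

Differing positions: 1, 2, 5, 6. Hamming distance = 4. The maximum possible Hamming distance for length-7 strings is 7, so d_H/7 = 4/7 ≈ 0.5714.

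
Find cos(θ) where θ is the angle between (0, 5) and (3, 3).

With u = (0, 5), v = (3, 3):
u·v = 0·3 + 5·3 = 0 + 15 = 15.
|u| = √(0² + 5²) = √25, |v| = √(3² + 3²) = √18, so |u||v| = √(25·18) = √450.
cos θ = (u·v)/(|u||v|) = 15/√450 ≈ 0.7071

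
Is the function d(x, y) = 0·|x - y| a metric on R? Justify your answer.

No. With c = 0, d(x,y) = 0 for all x, y. This fails identity of indiscernibles: d(6, 13) = 0 but 6 ≠ 13.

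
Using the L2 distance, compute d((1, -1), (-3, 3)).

(Σ|x_i - y_i|^2)^(1/2) = (|1 - (-3)|^2 + |-1 - 3|^2)^(1/2)
= (4^2 + 4^2)^(1/2) = (16 + 16)^(1/2) = (32)^(1/2) ≈ 5.6569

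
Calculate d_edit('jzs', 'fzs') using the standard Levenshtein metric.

Let D[i][j] be the edit distance between the first i characters of 'jzs' and the first j characters of 'fzs', with D[i][0] = i, D[0][j] = j, and D[i][j] = D[i-1][j-1] if the characters match, else 1 + min(D[i-1][j], D[i][j-1], D[i-1][j-1]). Filling the table (rows: prefixes of 'jzs', columns: prefixes of 'fzs'):
     ε  f  z  s
  ε  0  1  2  3
  j  1  1  2  3
  z  2  2  1  2
  s  3  3  2  1
The bottom-right entry gives D[3][3] = 1, so no sequence of fewer than 1 edit works. Backtracking through the table gives one optimal edit sequence (1 edit):
  jzs → fzs (sub j→f @1)
Edit distance = 1.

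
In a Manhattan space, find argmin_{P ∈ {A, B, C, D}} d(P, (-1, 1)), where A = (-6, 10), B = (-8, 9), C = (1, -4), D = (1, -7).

Distances: d(A) = 14, d(B) = 15, d(C) = 7, d(D) = 10. Nearest: C = (1, -4) with distance 7.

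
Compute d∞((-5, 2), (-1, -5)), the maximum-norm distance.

max(|x_i - y_i|) = max(|-5 - (-1)|, |2 - (-5)|) = max(4, 7) = 7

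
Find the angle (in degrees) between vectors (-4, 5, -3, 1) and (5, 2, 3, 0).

With u = (-4, 5, -3, 1), v = (5, 2, 3, 0):
u·v = (-4)·5 + 5·2 + (-3)·3 + 1·0 = (-20) + 10 + (-9) + 0 = -19.
|u| = √((-4)² + 5² + (-3)² + 1²) = √51, |v| = √(5² + 2² + 3² + 0²) = √38, so |u||v| = √(51·38) = √1938.
cos θ = (u·v)/(|u||v|) = -19/√1938 ≈ -0.431595
θ = arccos(-0.431595) ≈ 115.57°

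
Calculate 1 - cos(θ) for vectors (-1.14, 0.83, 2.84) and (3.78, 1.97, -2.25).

With u = (-1.14, 0.83, 2.84), v = (3.78, 1.97, -2.25):
u·v = (-1.14)·3.78 + 0.83·1.97 + 2.84·(-2.25) = (-4.3092) + 1.6351 + (-6.39) = -9.0641.
|u| = √((-1.14)² + 0.83² + 2.84²) = √(1.2996 + 0.6889 + 8.0656) = √10.0541, |v| = √(3.78² + 1.97² + (-2.25)²) = √(14.2884 + 3.8809 + 5.0625) = √23.2318.
cos θ = (u·v)/(|u||v|) = -9.0641/(√10.0541·√23.2318) ≈ -0.5931
Cosine distance = 1 - cos θ ≈ 1 - (-0.5931) = 1.5931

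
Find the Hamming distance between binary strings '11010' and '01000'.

Differing positions: 1, 4. Hamming distance = 2.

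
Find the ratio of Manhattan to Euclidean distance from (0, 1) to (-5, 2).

L1 = |0 - (-5)| + |1 - 2| = 5 + 1 = 6
L2 = √(5² + 1²) = √26 ≈ 5.099
L1 ≥ L2 always (equality iff movement is along one axis); L1 > L2 here.
Ratio L1/L2 = 6/√26 ≈ 1.1767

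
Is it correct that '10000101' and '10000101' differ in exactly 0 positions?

Differing positions: none. Hamming distance = 0, so the claim is true.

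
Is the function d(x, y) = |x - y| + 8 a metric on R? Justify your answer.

No. d fails identity of indiscernibles (specifically d(x,x) = 0): d(-6, -6) = |-6 - (-6)| + 8 = 0 + 8 = 8 ≠ 0.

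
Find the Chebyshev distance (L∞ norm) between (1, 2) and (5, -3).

max(|x_i - y_i|) = max(|1 - 5|, |2 - (-3)|) = max(4, 5) = 5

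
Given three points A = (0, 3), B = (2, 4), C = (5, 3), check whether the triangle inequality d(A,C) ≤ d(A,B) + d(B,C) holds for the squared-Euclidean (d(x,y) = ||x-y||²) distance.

d(A,B) = 2² + 1² = 5, d(B,C) = 3² + 1² = 10, d(A,C) = 5² + 0² = 25.
d(A,C) = 25 > 5 + 10 = 15. Triangle inequality is VIOLATED. (Squared-Euclidean is not a metric — this is a counterexample.)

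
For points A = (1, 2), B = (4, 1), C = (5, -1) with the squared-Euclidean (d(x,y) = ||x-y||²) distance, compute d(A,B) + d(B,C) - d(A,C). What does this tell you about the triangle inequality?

d(A,B) = 3² + 1² = 10, d(B,C) = 1² + 2² = 5, d(A,C) = 4² + 3² = 25.
d(A,B) + d(B,C) - d(A,C) = 10 + 5 - 25 = 15 - 25 = -10. This is < 0, so the triangle inequality FAILS for these points (squared-Euclidean is not a metric).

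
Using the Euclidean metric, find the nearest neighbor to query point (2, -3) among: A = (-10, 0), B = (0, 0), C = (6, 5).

Distances: d(A) ≈ 12.3693, d(B) ≈ 3.6056, d(C) ≈ 8.9443. Nearest: B = (0, 0) with distance 3.6056.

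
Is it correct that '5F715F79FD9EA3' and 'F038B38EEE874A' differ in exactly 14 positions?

Differing positions: 1, 2, 3, 4, 5, 6, 7, 8, 9, 10, 11, 12, 13, 14. Hamming distance = 14, so the claim is true.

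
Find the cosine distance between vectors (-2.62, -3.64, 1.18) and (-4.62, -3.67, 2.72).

With u = (-2.62, -3.64, 1.18), v = (-4.62, -3.67, 2.72):
u·v = (-2.62)·(-4.62) + (-3.64)·(-3.67) + 1.18·2.72 = 12.1044 + 13.3588 + 3.2096 = 28.6728.
|u| = √((-2.62)² + (-3.64)² + 1.18²) = √(6.8644 + 13.2496 + 1.3924) = √21.5064, |v| = √((-4.62)² + (-3.67)² + 2.72²) = √(21.3444 + 13.4689 + 7.3984) = √42.2117.
cos θ = (u·v)/(|u||v|) = 28.6728/(√21.5064·√42.2117) ≈ 0.9516
Cosine distance = 1 - cos θ ≈ 1 - 0.9516 = 0.0484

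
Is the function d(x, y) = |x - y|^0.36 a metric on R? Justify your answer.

Yes. With 0 < p = 0.36 ≤ 1, d(x,y) = |x-y|^0.36 is a metric on R. Non-negativity and symmetry are immediate; |x-y|^0.36 = 0 ⟺ |x-y| = 0 ⟺ x = y. For the triangle inequality, the function t ↦ t^0.36 is subadditive on [0,∞) when p ≤ 1, so |x-z|^0.36 ≤ (|x-y| + |y-z|)^0.36 ≤ |x-y|^0.36 + |y-z|^0.36.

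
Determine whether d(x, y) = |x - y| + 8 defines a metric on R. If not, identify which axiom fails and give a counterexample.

No. d fails identity of indiscernibles (specifically d(x,x) = 0): d(-5, -5) = |-5 - (-5)| + 8 = 0 + 8 = 8 ≠ 0.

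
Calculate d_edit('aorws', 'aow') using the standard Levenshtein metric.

Let D[i][j] be the edit distance between the first i characters of 'aorws' and the first j characters of 'aow', with D[i][0] = i, D[0][j] = j, and D[i][j] = D[i-1][j-1] if the characters match, else 1 + min(D[i-1][j], D[i][j-1], D[i-1][j-1]). Filling the table (rows: prefixes of 'aorws', columns: prefixes of 'aow'):
     ε  a  o  w
  ε  0  1  2  3
  a  1  0  1  2
  o  2  1  0  1
  r  3  2  1  1
  w  4  3  2  1
  s  5  4  3  2
The bottom-right entry gives D[5][3] = 2, so no sequence of fewer than 2 edits works. Backtracking through the table gives one optimal edit sequence (2 edits):
  aorws → aows (del r @3)
  aows → aow (del s @4)
Edit distance = 2.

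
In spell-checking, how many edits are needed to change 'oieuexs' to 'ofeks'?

Let D[i][j] be the edit distance between the first i characters of 'oieuexs' and the first j characters of 'ofeks', with D[i][0] = i, D[0][j] = j, and D[i][j] = D[i-1][j-1] if the characters match, else 1 + min(D[i-1][j], D[i][j-1], D[i-1][j-1]). Filling the table (rows: prefixes of 'oieuexs', columns: prefixes of 'ofeks'):
     ε  o  f  e  k  s
  ε  0  1  2  3  4  5
  o  1  0  1  2  3  4
  i  2  1  1  2  3  4
  e  3  2  2  1  2  3
  u  4  3  3  2  2  3
  e  5  4  4  3  3  3
  x  6  5  5  4  4  4
  s  7  6  6  5  5  4
The bottom-right entry gives D[7][5] = 4, so no sequence of fewer than 4 edits works. Backtracking through the table gives one optimal edit sequence (4 edits):
  oieuexs → oeuexs (del i @2)
  oeuexs → ouexs (del e @2)
  ouexs → ofexs (sub u→f @2)
  ofexs → ofeks (sub x→k @4)
Edit distance = 4.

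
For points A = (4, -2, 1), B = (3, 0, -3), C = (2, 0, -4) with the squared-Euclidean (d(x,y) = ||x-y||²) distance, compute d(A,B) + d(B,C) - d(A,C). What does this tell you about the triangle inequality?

d(A,B) = 1² + 2² + 4² = 21, d(B,C) = 1² + 0² + 1² = 2, d(A,C) = 2² + 2² + 5² = 33.
d(A,B) + d(B,C) - d(A,C) = 21 + 2 - 33 = 23 - 33 = -10. This is < 0, so the triangle inequality FAILS for these points (squared-Euclidean is not a metric).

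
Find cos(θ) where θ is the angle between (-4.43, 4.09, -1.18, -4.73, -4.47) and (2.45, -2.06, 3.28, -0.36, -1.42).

With u = (-4.43, 4.09, -1.18, -4.73, -4.47), v = (2.45, -2.06, 3.28, -0.36, -1.42):
u·v = (-4.43)·2.45 + 4.09·(-2.06) + (-1.18)·3.28 + (-4.73)·(-0.36) + (-4.47)·(-1.42) = (-10.8535) + (-8.4254) + (-3.8704) + 1.7028 + 6.3474 = -15.0991.
|u| = √((-4.43)² + 4.09² + (-1.18)² + (-4.73)² + (-4.47)²) = √(19.6249 + 16.7281 + 1.3924 + 22.3729 + 19.9809) = √80.0992, |v| = √(2.45² + (-2.06)² + 3.28² + (-0.36)² + (-1.42)²) = √(6.0025 + 4.2436 + 10.7584 + 0.1296 + 2.0164) = √23.1505.
cos θ = (u·v)/(|u||v|) = -15.0991/(√80.0992·√23.1505) ≈ -0.3506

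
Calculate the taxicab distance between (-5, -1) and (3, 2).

Σ|x_i - y_i| = |-5 - 3| + |-1 - 2| = 8 + 3 = 11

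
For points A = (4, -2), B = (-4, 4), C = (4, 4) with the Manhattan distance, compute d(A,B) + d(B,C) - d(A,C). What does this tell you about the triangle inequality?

d(A,B) = 8 + 6 = 14, d(B,C) = 8 + 0 = 8, d(A,C) = 0 + 6 = 6.
d(A,B) + d(B,C) - d(A,C) = 14 + 8 - 6 = 22 - 6 = 16. This is ≥ 0, so the triangle inequality holds for these points.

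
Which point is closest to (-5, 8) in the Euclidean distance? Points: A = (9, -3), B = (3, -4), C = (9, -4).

Distances: d(A) ≈ 17.8045, d(B) ≈ 14.4222, d(C) ≈ 18.4391. Nearest: B = (3, -4) with distance 14.4222.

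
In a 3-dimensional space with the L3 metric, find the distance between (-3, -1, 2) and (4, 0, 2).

(Σ|x_i - y_i|^3)^(1/3) = (|-3 - 4|^3 + |-1 - 0|^3 + |2 - 2|^3)^(1/3)
= (7^3 + 1^3 + 0^3)^(1/3) = (343 + 1 + 0)^(1/3) = (344)^(1/3) ≈ 7.0068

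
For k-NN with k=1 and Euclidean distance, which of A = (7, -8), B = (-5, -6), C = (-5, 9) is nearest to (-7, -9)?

Distances: d(A) ≈ 14.0357, d(B) ≈ 3.6056, d(C) ≈ 18.1108. Nearest: B = (-5, -6) with distance 3.6056.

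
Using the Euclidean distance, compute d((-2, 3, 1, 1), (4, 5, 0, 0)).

(Σ|x_i - y_i|^2)^(1/2) = (|-2 - 4|^2 + |3 - 5|^2 + |1 - 0|^2 + |1 - 0|^2)^(1/2)
= (6^2 + 2^2 + 1^2 + 1^2)^(1/2) = (36 + 4 + 1 + 1)^(1/2) = (42)^(1/2) ≈ 6.4807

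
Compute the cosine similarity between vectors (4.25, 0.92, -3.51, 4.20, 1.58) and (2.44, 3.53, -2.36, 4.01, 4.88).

With u = (4.25, 0.92, -3.51, 4.20, 1.58), v = (2.44, 3.53, -2.36, 4.01, 4.88):
u·v = 4.25·2.44 + 0.92·3.53 + (-3.51)·(-2.36) + 4.2·4.01 + 1.58·4.88 = 10.37 + 3.2476 + 8.2836 + 16.842 + 7.7104 = 46.4536.
|u| = √(4.25² + 0.92² + (-3.51)² + 4.2² + 1.58²) = √(18.0625 + 0.8464 + 12.3201 + 17.64 + 2.4964) = √51.3654, |v| = √(2.44² + 3.53² + (-2.36)² + 4.01² + 4.88²) = √(5.9536 + 12.4609 + 5.5696 + 16.0801 + 23.8144) = √63.8786.
cos θ = (u·v)/(|u||v|) = 46.4536/(√51.3654·√63.8786) ≈ 0.811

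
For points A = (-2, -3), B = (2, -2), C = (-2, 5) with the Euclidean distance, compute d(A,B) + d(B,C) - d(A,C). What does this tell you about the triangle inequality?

d(A,B) = √(4² + 1²) = √17 ≈ 4.1231, d(B,C) = √(4² + 7²) = √65 ≈ 8.0623, d(A,C) = √(0² + 8²) = √64 = 8.
d(A,B) + d(B,C) - d(A,C) = 4.1231 + 8.0623 - 8 = 12.1854 - 8 = 4.1854 (to 4 decimal places). This is ≥ 0, so the triangle inequality holds for these points.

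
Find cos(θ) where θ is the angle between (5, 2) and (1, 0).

With u = (5, 2), v = (1, 0):
u·v = 5·1 + 2·0 = 5 + 0 = 5.
|u| = √(5² + 2²) = √29, |v| = √(1² + 0²) = √1, so |u||v| = √(29·1) = √29.
cos θ = (u·v)/(|u||v|) = 5/√29 ≈ 0.9285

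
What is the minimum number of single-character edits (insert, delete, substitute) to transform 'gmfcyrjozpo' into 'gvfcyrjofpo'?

Let D[i][j] be the edit distance between the first i characters of 'gmfcyrjozpo' and the first j characters of 'gvfcyrjofpo', with D[i][0] = i, D[0][j] = j, and D[i][j] = D[i-1][j-1] if the characters match, else 1 + min(D[i-1][j], D[i][j-1], D[i-1][j-1]). Filling the table (rows: prefixes of 'gmfcyrjozpo', columns: prefixes of 'gvfcyrjofpo'):
     ε  g  v  f  c  y  r  j  o  f  p  o
  ε  0  1  2  3  4  5  6  7  8  9 10 11
  g  1  0  1  2  3  4  5  6  7  8  9 10
  m  2  1  1  2  3  4  5  6  7  8  9 10
  f  3  2  2  1  2  3  4  5  6  7  8  9
  c  4  3  3  2  1  2  3  4  5  6  7  8
  y  5  4  4  3  2  1  2  3  4  5  6  7
  r  6  5  5  4  3  2  1  2  3  4  5  6
  j  7  6  6  5  4  3  2  1  2  3  4  5
  o  8  7  7  6  5  4  3  2  1  2  3  4
  z  9  8  8  7  6  5  4  3  2  2  3  4
  p 10  9  9  8  7  6  5  4  3  3  2  3
  o 11 10 10  9  8  7  6  5  4  4  3  2
The bottom-right entry gives D[11][11] = 2, so no sequence of fewer than 2 edits works. Backtracking through the table gives one optimal edit sequence (2 edits):
  gmfcyrjozpo → gvfcyrjozpo (sub m→v @2)
  gvfcyrjozpo → gvfcyrjofpo (sub z→f @9)
Edit distance = 2.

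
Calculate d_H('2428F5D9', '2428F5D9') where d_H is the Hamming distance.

Differing positions: none. Hamming distance = 0.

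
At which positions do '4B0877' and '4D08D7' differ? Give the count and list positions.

Differing positions: 2, 5. Hamming distance = 2.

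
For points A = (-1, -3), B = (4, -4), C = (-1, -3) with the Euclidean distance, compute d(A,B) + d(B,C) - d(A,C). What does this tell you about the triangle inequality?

d(A,B) = √(5² + 1²) = √26 ≈ 5.099, d(B,C) = √(5² + 1²) = √26 ≈ 5.099, d(A,C) = √(0² + 0²) = √0 = 0.
d(A,B) + d(B,C) - d(A,C) = 5.099 + 5.099 - 0 = 10.198 - 0 = 10.198 (to 4 decimal places). This is ≥ 0, so the triangle inequality holds for these points.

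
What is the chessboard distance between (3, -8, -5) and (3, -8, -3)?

max(|x_i - y_i|) = max(|3 - 3|, |-8 - (-8)|, |-5 - (-3)|) = max(0, 0, 2) = 2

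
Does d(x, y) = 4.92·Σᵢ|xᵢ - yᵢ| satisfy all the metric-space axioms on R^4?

Yes. The L1 (Manhattan) norm induces a metric on R^4, and multiplying a metric by a positive constant 4.92 > 0 preserves all four axioms: non-negativity (4.92·||x-y|| ≥ 0), identity (4.92·||x-y|| = 0 ⟺ ||x-y|| = 0 ⟺ x = y), symmetry (||x-y|| = ||y-x||), and the triangle inequality (4.92·||x-z|| ≤ 4.92·||x-y|| + 4.92·||y-z||). So d is a metric.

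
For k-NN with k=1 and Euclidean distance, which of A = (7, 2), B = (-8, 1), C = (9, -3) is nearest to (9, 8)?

Distances: d(A) ≈ 6.3246, d(B) ≈ 18.3848, d(C) = 11. Nearest: A = (7, 2) with distance 6.3246.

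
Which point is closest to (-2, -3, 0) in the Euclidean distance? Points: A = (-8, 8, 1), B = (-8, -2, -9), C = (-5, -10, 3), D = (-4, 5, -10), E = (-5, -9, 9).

Distances: d(A) ≈ 12.5698, d(B) ≈ 10.8628, d(C) ≈ 8.1854, d(D) ≈ 12.9615, d(E) ≈ 11.225. Nearest: C = (-5, -10, 3) with distance 8.1854.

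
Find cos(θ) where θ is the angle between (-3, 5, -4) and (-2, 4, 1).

With u = (-3, 5, -4), v = (-2, 4, 1):
u·v = (-3)·(-2) + 5·4 + (-4)·1 = 6 + 20 + (-4) = 22.
|u| = √((-3)² + 5² + (-4)²) = √50, |v| = √((-2)² + 4² + 1²) = √21, so |u||v| = √(50·21) = √1050.
cos θ = (u·v)/(|u||v|) = 22/√1050 ≈ 0.6789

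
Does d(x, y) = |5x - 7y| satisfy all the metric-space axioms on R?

No. d fails symmetry: d(7, 3) = |5·7 - 7·3| = |14| = 14, but d(3, 7) = |5·3 - 7·7| = |-34| = 34. Since 14 ≠ 34, d(x,y) ≠ d(y,x) in general.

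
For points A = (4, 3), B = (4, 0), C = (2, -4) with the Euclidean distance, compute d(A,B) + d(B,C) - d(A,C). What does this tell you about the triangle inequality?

d(A,B) = √(0² + 3²) = √9 = 3, d(B,C) = √(2² + 4²) = √20 ≈ 4.4721, d(A,C) = √(2² + 7²) = √53 ≈ 7.2801.
d(A,B) + d(B,C) - d(A,C) = 3 + 4.4721 - 7.2801 = 7.4721 - 7.2801 = 0.192 (to 4 decimal places). This is ≥ 0, so the triangle inequality holds for these points.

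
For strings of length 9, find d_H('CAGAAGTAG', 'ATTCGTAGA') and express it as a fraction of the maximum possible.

Differing positions: 1, 2, 3, 4, 5, 6, 7, 8, 9. Hamming distance = 9. The maximum possible Hamming distance for length-9 strings is 9, so d_H/9 = 9/9 = 1.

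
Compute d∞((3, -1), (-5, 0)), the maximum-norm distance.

max(|x_i - y_i|) = max(|3 - (-5)|, |-1 - 0|) = max(8, 1) = 8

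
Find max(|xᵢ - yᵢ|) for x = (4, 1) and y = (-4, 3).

max(|x_i - y_i|) = max(|4 - (-4)|, |1 - 3|) = max(8, 2) = 8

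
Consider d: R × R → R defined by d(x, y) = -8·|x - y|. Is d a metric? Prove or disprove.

No. With c = -8 < 0, d fails non-negativity: d(2, 9) = -8·|2 - 9| = -8·7 = -56 < 0.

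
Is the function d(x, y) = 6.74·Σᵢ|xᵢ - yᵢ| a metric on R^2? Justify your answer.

Yes. The L1 (Manhattan) norm induces a metric on R^2, and multiplying a metric by a positive constant 6.74 > 0 preserves all four axioms: non-negativity (6.74·||x-y|| ≥ 0), identity (6.74·||x-y|| = 0 ⟺ ||x-y|| = 0 ⟺ x = y), symmetry (||x-y|| = ||y-x||), and the triangle inequality (6.74·||x-z|| ≤ 6.74·||x-y|| + 6.74·||y-z||). So d is a metric.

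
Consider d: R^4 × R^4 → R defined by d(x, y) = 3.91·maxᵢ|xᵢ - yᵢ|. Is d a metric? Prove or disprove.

Yes. The L∞ (Chebyshev) norm induces a metric on R^4, and multiplying a metric by a positive constant 3.91 > 0 preserves all four axioms: non-negativity (3.91·||x-y|| ≥ 0), identity (3.91·||x-y|| = 0 ⟺ ||x-y|| = 0 ⟺ x = y), symmetry (||x-y|| = ||y-x||), and the triangle inequality (3.91·||x-z|| ≤ 3.91·||x-y|| + 3.91·||y-z||). So d is a metric.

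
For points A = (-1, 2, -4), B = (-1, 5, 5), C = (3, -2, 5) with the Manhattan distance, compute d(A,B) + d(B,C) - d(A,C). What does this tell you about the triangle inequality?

d(A,B) = 0 + 3 + 9 = 12, d(B,C) = 4 + 7 + 0 = 11, d(A,C) = 4 + 4 + 9 = 17.
d(A,B) + d(B,C) - d(A,C) = 12 + 11 - 17 = 23 - 17 = 6. This is ≥ 0, so the triangle inequality holds for these points.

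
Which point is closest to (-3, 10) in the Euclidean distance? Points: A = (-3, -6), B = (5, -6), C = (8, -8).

Distances: d(A) = 16, d(B) ≈ 17.8885, d(C) ≈ 21.095. Nearest: A = (-3, -6) with distance 16.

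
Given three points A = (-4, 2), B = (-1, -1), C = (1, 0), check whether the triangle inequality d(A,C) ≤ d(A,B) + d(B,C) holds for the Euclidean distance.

d(A,B) = √(3² + 3²) = √18 ≈ 4.2426, d(B,C) = √(2² + 1²) = √5 ≈ 2.2361, d(A,C) = √(5² + 2²) = √29 ≈ 5.3852.
d(A,C) ≈ 5.3852 ≤ 4.2426 + 2.2361 = 6.4787. Triangle inequality is satisfied.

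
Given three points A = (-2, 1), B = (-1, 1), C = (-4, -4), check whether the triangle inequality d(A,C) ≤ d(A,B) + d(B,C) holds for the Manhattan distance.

d(A,B) = 1 + 0 = 1, d(B,C) = 3 + 5 = 8, d(A,C) = 2 + 5 = 7.
d(A,C) = 7 ≤ 1 + 8 = 9. Triangle inequality is satisfied.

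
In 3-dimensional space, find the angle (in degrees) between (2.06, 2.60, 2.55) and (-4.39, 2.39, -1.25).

With u = (2.06, 2.60, 2.55), v = (-4.39, 2.39, -1.25):
u·v = 2.06·(-4.39) + 2.6·2.39 + 2.55·(-1.25) = (-9.0434) + 6.214 + (-3.1875) = -6.0169.
|u| = √(2.06² + 2.6² + 2.55²) = √(4.2436 + 6.76 + 6.5025) = √17.5061, |v| = √((-4.39)² + 2.39² + (-1.25)²) = √(19.2721 + 5.7121 + 1.5625) = √26.5467.
cos θ = (u·v)/(|u||v|) = -6.0169/(√17.5061·√26.5467) ≈ -0.279108
θ = arccos(-0.279108) ≈ 106.21°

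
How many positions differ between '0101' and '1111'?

Differing positions: 1, 3. Hamming distance = 2.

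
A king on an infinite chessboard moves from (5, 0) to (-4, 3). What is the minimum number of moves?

max(|x_i - y_i|) = max(|5 - (-4)|, |0 - 3|) = max(9, 3) = 9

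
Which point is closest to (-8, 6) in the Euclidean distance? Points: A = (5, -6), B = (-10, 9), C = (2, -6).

Distances: d(A) ≈ 17.6918, d(B) ≈ 3.6056, d(C) ≈ 15.6205. Nearest: B = (-10, 9) with distance 3.6056.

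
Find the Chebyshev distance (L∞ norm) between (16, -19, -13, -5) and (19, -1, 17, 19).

max(|x_i - y_i|) = max(|16 - 19|, |-19 - (-1)|, |-13 - 17|, |-5 - 19|) = max(3, 18, 30, 24) = 30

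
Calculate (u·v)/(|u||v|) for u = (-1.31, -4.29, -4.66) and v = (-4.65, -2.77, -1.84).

With u = (-1.31, -4.29, -4.66), v = (-4.65, -2.77, -1.84):
u·v = (-1.31)·(-4.65) + (-4.29)·(-2.77) + (-4.66)·(-1.84) = 6.0915 + 11.8833 + 8.5744 = 26.5492.
|u| = √((-1.31)² + (-4.29)² + (-4.66)²) = √(1.7161 + 18.4041 + 21.7156) = √41.8358, |v| = √((-4.65)² + (-2.77)² + (-1.84)²) = √(21.6225 + 7.6729 + 3.3856) = √32.681.
cos θ = (u·v)/(|u||v|) = 26.5492/(√41.8358·√32.681) ≈ 0.718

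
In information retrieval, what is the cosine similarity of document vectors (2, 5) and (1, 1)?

With u = (2, 5), v = (1, 1):
u·v = 2·1 + 5·1 = 2 + 5 = 7.
|u| = √(2² + 5²) = √29, |v| = √(1² + 1²) = √2, so |u||v| = √(29·2) = √58.
cos θ = (u·v)/(|u||v|) = 7/√58 ≈ 0.9191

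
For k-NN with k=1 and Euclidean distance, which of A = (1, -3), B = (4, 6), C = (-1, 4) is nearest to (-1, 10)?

Distances: d(A) ≈ 13.1529, d(B) ≈ 6.4031, d(C) = 6. Nearest: C = (-1, 4) with distance 6.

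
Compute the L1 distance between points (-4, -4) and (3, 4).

Σ|x_i - y_i| = |-4 - 3| + |-4 - 4| = 7 + 8 = 15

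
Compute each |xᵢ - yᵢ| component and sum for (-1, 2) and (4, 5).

Σ|x_i - y_i| = |-1 - 4| + |2 - 5| = 5 + 3 = 8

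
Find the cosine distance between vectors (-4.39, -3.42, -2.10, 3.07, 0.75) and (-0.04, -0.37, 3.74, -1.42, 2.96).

With u = (-4.39, -3.42, -2.10, 3.07, 0.75), v = (-0.04, -0.37, 3.74, -1.42, 2.96):
u·v = (-4.39)·(-0.04) + (-3.42)·(-0.37) + (-2.1)·3.74 + 3.07·(-1.42) + 0.75·2.96 = 0.1756 + 1.2654 + (-7.854) + (-4.3594) + 2.22 = -8.5524.
|u| = √((-4.39)² + (-3.42)² + (-2.1)² + 3.07² + 0.75²) = √(19.2721 + 11.6964 + 4.41 + 9.4249 + 0.5625) = √45.3659, |v| = √((-0.04)² + (-0.37)² + 3.74² + (-1.42)² + 2.96²) = √(0.0016 + 0.1369 + 13.9876 + 2.0164 + 8.7616) = √24.9041.
cos θ = (u·v)/(|u||v|) = -8.5524/(√45.3659·√24.9041) ≈ -0.2544
Cosine distance = 1 - cos θ ≈ 1 - (-0.2544) = 1.2544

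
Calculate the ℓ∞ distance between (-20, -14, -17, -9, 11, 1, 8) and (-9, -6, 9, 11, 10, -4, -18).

max(|x_i - y_i|) = max(|-20 - (-9)|, |-14 - (-6)|, |-17 - 9|, |-9 - 11|, |11 - 10|, |1 - (-4)|, |8 - (-18)|) = max(11, 8, 26, 20, 1, 5, 26) = 26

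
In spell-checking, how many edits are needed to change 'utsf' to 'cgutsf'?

Let D[i][j] be the edit distance between the first i characters of 'utsf' and the first j characters of 'cgutsf', with D[i][0] = i, D[0][j] = j, and D[i][j] = D[i-1][j-1] if the characters match, else 1 + min(D[i-1][j], D[i][j-1], D[i-1][j-1]). Filling the table (rows: prefixes of 'utsf', columns: prefixes of 'cgutsf'):
     ε  c  g  u  t  s  f
  ε  0  1  2  3  4  5  6
  u  1  1  2  2  3  4  5
  t  2  2  2  3  2  3  4
  s  3  3  3  3  3  2  3
  f  4  4  4  4  4  3  2
The bottom-right entry gives D[4][6] = 2, so no sequence of fewer than 2 edits works. Backtracking through the table gives one optimal edit sequence (2 edits):
  utsf → cutsf (ins c @1)
  cutsf → cgutsf (ins g @2)
Edit distance = 2.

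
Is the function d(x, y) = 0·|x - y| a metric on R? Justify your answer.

No. With c = 0, d(x,y) = 0 for all x, y. This fails identity of indiscernibles: d(5, 10) = 0 but 5 ≠ 10.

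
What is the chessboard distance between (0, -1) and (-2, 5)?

max(|x_i - y_i|) = max(|0 - (-2)|, |-1 - 5|) = max(2, 6) = 6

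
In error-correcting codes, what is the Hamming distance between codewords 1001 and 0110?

Differing positions: 1, 2, 3, 4. Hamming distance = 4.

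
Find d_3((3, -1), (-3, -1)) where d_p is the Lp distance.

(Σ|x_i - y_i|^3)^(1/3) = (|3 - (-3)|^3 + |-1 - (-1)|^3)^(1/3)
= (6^3 + 0^3)^(1/3) = (216 + 0)^(1/3) = (216)^(1/3) = 6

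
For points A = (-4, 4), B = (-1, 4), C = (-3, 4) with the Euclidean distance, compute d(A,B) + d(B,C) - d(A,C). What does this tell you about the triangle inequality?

d(A,B) = √(3² + 0²) = √9 = 3, d(B,C) = √(2² + 0²) = √4 = 2, d(A,C) = √(1² + 0²) = √1 = 1.
d(A,B) + d(B,C) - d(A,C) = 3 + 2 - 1 = 5 - 1 = 4. This is ≥ 0, so the triangle inequality holds for these points.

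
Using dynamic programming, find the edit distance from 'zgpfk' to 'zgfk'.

Let D[i][j] be the edit distance between the first i characters of 'zgpfk' and the first j characters of 'zgfk', with D[i][0] = i, D[0][j] = j, and D[i][j] = D[i-1][j-1] if the characters match, else 1 + min(D[i-1][j], D[i][j-1], D[i-1][j-1]). Filling the table (rows: prefixes of 'zgpfk', columns: prefixes of 'zgfk'):
     ε  z  g  f  k
  ε  0  1  2  3  4
  z  1  0  1  2  3
  g  2  1  0  1  2
  p  3  2  1  1  2
  f  4  3  2  1  2
  k  5  4  3  2  1
The bottom-right entry gives D[5][4] = 1, so no sequence of fewer than 1 edit works. Backtracking through the table gives one optimal edit sequence (1 edit):
  zgpfk → zgfk (del p @3)
Edit distance = 1.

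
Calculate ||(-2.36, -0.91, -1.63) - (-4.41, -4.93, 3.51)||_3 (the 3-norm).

(Σ|x_i - y_i|^3)^(1/3) = (|-2.36 - (-4.41)|^3 + |-0.91 - (-4.93)|^3 + |-1.63 - 3.51|^3)^(1/3)
= (2.05^3 + 4.02^3 + 5.14^3)^(1/3) ≈ (8.6151 + 64.9648 + 135.7967)^(1/3) = (209.3766)^(1/3) ≈ 5.938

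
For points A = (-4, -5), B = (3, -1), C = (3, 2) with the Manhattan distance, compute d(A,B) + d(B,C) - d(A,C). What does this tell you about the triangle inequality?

d(A,B) = 7 + 4 = 11, d(B,C) = 0 + 3 = 3, d(A,C) = 7 + 7 = 14.
d(A,B) + d(B,C) - d(A,C) = 11 + 3 - 14 = 14 - 14 = 0. This is ≥ 0, so the triangle inequality holds for these points.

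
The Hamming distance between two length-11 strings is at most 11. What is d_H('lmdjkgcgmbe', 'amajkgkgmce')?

Differing positions: 1, 3, 7, 10. Hamming distance = 4. The maximum possible Hamming distance for length-11 strings is 11, so d_H/11 = 4/11 ≈ 0.3636.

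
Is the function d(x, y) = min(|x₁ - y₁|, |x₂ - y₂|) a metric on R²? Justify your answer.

No. d fails identity of indiscernibles: take x = (5, 0) and y = (5, 4). Then d(x,y) = min(|5 - 5|, |0 - 4|) = min(0, 4) = 0, yet x ≠ y.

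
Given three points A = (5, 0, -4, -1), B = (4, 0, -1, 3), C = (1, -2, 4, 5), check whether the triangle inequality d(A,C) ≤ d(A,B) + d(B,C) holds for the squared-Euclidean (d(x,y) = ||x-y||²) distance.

d(A,B) = 1² + 0² + 3² + 4² = 26, d(B,C) = 3² + 2² + 5² + 2² = 42, d(A,C) = 4² + 2² + 8² + 6² = 120.
d(A,C) = 120 > 26 + 42 = 68. Triangle inequality is VIOLATED. (Squared-Euclidean is not a metric — this is a counterexample.)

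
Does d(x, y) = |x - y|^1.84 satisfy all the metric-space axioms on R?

No. d(x,y) = |x-y|^1.84 fails the triangle inequality since p = 1.84 > 1. Counterexample: x = -1, y = 7, z = 12. d(x,z) = |-1 - 12|^1.84 = 13^1.84 ≈ 112.1129, but d(x,y) + d(y,z) = 8^1.84 + 5^1.84 ≈ 45.8866 + 19.3243 = 65.2109. Since 112.1129 > 65.2109, the triangle inequality is violated.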